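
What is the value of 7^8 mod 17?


p = 17 is prime and the exponent is (p-1)/2 = 8, so by Euler's criterion 7^8 = (7/17) = +1 or -1 mod 17.
Compute by square-and-multiply:
  8 = 8 (binary 1000)
  Repeated squaring mod 17: 7^1 = 7, 7^2 = 15, 7^4 = 4, 7^8 = 16
  7^8 = 16 mod 17
Result 16 = p - 1 = -1 mod 17: 7 is a quadratic non-residue mod 17. As a residue in [0, p-1] the value is 16.
7^8 mod 17 = 16

16


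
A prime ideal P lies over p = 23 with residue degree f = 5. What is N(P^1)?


N(P^a) = p^(a*f)
= 23^(1*5)
= 23^5
= 6436343

6436343


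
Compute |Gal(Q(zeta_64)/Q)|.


|Gal(Q(zeta_64)/Q)| = phi(64)
= 32

32


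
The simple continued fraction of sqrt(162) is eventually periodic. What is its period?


Run the CF algorithm for sqrt(162).
a_0 = floor(sqrt(162)) = 12; set m_0=0, q_0=1.
Recurrence: m' = q*a - m,  q' = (d - m'^2)/q,  a' = floor((a_0 + m')/q').
  step 1: m=12, q=18, a=1
  step 2: m=6, q=7, a=2
  step 3: m=8, q=14, a=1
  step 4: m=6, q=9, a=2
  step 5: m=12, q=2, a=12
  step 6: m=12, q=9, a=2
  step 7: m=6, q=14, a=1
  step 8: m=8, q=7, a=2
  step 9: m=6, q=18, a=1
  step 10: m=12, q=1, a=24
a_10 = 2*a_0 = 24, so the period closes here.
sqrt(162) = [12; 1, 2, 1, 2, 12, 2, 1, 2, 1, 24]
Period length = 10

10


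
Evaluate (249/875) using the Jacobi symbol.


Compute (249/875) via quadratic reciprocity:
  reciprocity: (249/875) -> +(875/249)
  reduce: (128/249)
  pull out 2: (2/249) = +1  (since 249 mod 8 = 1)
  pull out 2: (2/249) = +1  (since 249 mod 8 = 1)
  pull out 2: (2/249) = +1  (since 249 mod 8 = 1)
  pull out 2: (2/249) = +1  (since 249 mod 8 = 1)
  pull out 2: (2/249) = +1  (since 249 mod 8 = 1)
  pull out 2: (2/249) = +1  (since 249 mod 8 = 1)
  pull out 2: (2/249) = +1  (since 249 mod 8 = 1)
  (1/249) = 1
Product of signs = 1

1


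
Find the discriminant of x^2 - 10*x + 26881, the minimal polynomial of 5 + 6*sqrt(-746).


The element 5 + 6*sqrt(-746) has minimal polynomial:
x^2 - 10*x + 26881
Discriminant = (-10)^2 - 4*(26881)
= 100 - 107524
= -107424

-107424


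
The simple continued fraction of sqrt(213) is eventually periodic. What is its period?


Run the CF algorithm for sqrt(213).
a_0 = floor(sqrt(213)) = 14; set m_0=0, q_0=1.
Recurrence: m' = q*a - m,  q' = (d - m'^2)/q,  a' = floor((a_0 + m')/q').
  step 1: m=14, q=17, a=1
  step 2: m=3, q=12, a=1
  step 3: m=9, q=11, a=2
  step 4: m=13, q=4, a=6
  step 5: m=11, q=23, a=1
  step 6: m=12, q=3, a=8
  step 7: m=12, q=23, a=1
  step 8: m=11, q=4, a=6
  step 9: m=13, q=11, a=2
  step 10: m=9, q=12, a=1
  step 11: m=3, q=17, a=1
  step 12: m=14, q=1, a=28
a_12 = 2*a_0 = 28, so the period closes here.
sqrt(213) = [14; 1, 1, 2, 6, 1, 8, 1, 6, 2, 1, 1, 28]
Period length = 12

12


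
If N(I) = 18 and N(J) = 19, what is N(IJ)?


N(IJ) = N(I) * N(J)
= 18 * 19
= 342

342


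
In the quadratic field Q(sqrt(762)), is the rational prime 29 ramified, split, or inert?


K = Q(sqrt(762)). Since d mod 4 = 2, disc(K) = 3048.
Check p | disc: 3048 mod 29 = 3.
p does not divide disc. Compute Legendre symbol (d/p):
8^((29-1)/2) mod 29 = -1
(d/p) = -1, so p is inert: (p) stays prime with e=1, f=2, g=1.
Therefore p is inert.

inert


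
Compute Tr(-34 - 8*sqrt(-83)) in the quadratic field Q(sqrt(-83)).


Tr(a + b*sqrt(d)) = (a + b*sqrt(d)) + (a - b*sqrt(d)) = 2a
= 2 * (-34)
= -68

-68


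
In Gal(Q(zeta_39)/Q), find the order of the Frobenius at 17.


The Frobenius at p in Gal(Q(zeta_n)/Q) = (Z/nZ)* is the class of p, so its order is ord_39(17), the smallest k >= 1 with 17^k = 1 mod 39.
n = 39 = 3 * 13, phi(39) = 24; the order divides phi(n).
Divisors of 24: 1, 2, 3, 4, 6, 8, 12, 24
Repeated squaring mod 39: 17^1 = 17, 17^2 = 16, 17^4 = 22, 17^8 = 16, 17^16 = 22
Test divisors in increasing order:
  k=1: 17^1 = 17 mod 39
  k=2: 17^2 = 16 mod 39
  k=3: 17^3 = 16 * 17 = 38 mod 39
  k=4: 17^4 = 22 mod 39
  k=6: 17^6 = 22 * 16 = 1 mod 39  <- first divisor giving 1
Order = 6

6


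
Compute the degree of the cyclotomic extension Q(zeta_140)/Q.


The degree equals Euler's totient phi(140).
140 = 2^2 * 5 * 7
phi(140) = 48

48


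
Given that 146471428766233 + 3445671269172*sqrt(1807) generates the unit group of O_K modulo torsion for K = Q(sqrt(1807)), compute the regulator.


epsilon = 146471428766233 + 3445671269172*sqrt(1807)
= 2.9294e+14
R = ln(2.9294e+14)
= 33.3110

33.3110


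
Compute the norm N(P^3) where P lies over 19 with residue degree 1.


N(P^a) = p^(a*f)
= 19^(3*1)
= 19^3
= 6859

6859


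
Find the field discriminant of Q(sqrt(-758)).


For K = Q(sqrt(d)) with d squarefree: disc(K) = d if d = 1 mod 4, and disc(K) = 4d if d = 2 or 3 mod 4.
Here d = -758, and d mod 4 = 2.
d = 2 mod 4, not 1 (O_K = Z[sqrt(d)]), so disc(K) = 4d = 4 * (-758) = -3032

-3032


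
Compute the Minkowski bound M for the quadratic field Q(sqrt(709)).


d = 709, d mod 4 = 1, so disc(K) = d = 709; |disc(K)| = 709
Real quadratic field, so n = 2, s = r2 = 0, r1 = 2
M = (n!/n^n) * (4/pi)^s * sqrt(|disc(K)|) = (2!/2^2) * (4/pi)^0 * sqrt(709)
= 0.5 * 1.000000 * 26.627054
= 13.3135

13.3135


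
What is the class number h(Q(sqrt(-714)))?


K = Q(sqrt(-714)). d mod 4 = 2, so D = disc(K) = 4d = -2856
h(K) equals the number of primitive reduced positive-definite forms (a, b, c) = a*x^2 + b*x*y + c*y^2 with b^2 - 4ac = D,
where reduced means |b| <= a <= c, with b >= 0 whenever |b| = a or a = c, and primitive means gcd(a, b, c) = 1.
Reduced forces 3a^2 <= |D| = 2856, so 1 <= a <= 30; b must have the parity of D, and c = (b^2 - D)/(4a) must be an integer >= a.
Enumerate a = 1..30, b in [-a, a]:
  a=1: (1, 0, 714)  [1]
  a=2: (2, 0, 357)  [1]
  a=3: (3, 0, 238)  [1]
  a=4: none
  a=5: (5, -2, 143), (5, 2, 143)  [2]
  a=6: (6, 0, 119)  [1]
  a=7: (7, 0, 102)  [1]
  a=8..9: none
  a=10: (10, -8, 73), (10, 8, 73)  [2]
  a=11: (11, -2, 65), (11, 2, 65)  [2]
  a=12: none
  a=13: (13, -2, 55), (13, 2, 55)  [2]
  a=14: (14, 0, 51)  [1]
  a=15: (15, -12, 50), (15, 12, 50)  [2]
  a=16: none
  a=17: (17, 0, 42)  [1]
  a=18..20: none
  a=21: (21, 0, 34)  [1]
  a=22: (22, -20, 37), (22, 20, 37)  [2]
  a=23..24: none
  a=25: (25, -12, 30), (25, 12, 30)  [2]
  a=26: (26, -24, 33), (26, 24, 33)  [2]
  a=27..30: none
Total reduced forms: 1 + 1 + 1 + 2 + 1 + 1 + 2 + 2 + 2 + 1 + 2 + 1 + 1 + 2 + 2 + 2 = 24
h = 24

24


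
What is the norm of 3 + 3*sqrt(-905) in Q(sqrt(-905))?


N(a + b*sqrt(d)) = a^2 - d*b^2
= (3)^2 - (-905)*(3)^2
= 9 + 8145
= 8154

8154


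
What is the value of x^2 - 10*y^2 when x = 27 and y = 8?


x^2 - d*y^2
= 27^2 - 10*8^2
= 729 - 640
= 89

89


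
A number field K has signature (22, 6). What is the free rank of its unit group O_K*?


By Dirichlet's unit theorem:
rank = r1 + r2 - 1
= 22 + 6 - 1
= 27

27


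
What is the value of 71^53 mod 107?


p = 107 is prime and the exponent is (p-1)/2 = 53, so by Euler's criterion 71^53 = (71/107) = +1 or -1 mod 107.
Compute by square-and-multiply:
  53 = 32 + 16 + 4 + 1 (binary 110101)
  Repeated squaring mod 107: 71^1 = 71, 71^2 = 12, 71^4 = 37, 71^8 = 85, 71^16 = 56, 71^32 = 33
  71^53 = 71^32 * 71^16 * 71^4 * 71^1 = 33 * 56 * 37 * 71 mod 107
    33 * 56 = 1848 = 29 mod 107
    29 * 37 = 1073 = 3 mod 107
    3 * 71 = 213 = 106 mod 107
  71^53 = 106 mod 107
Result 106 = p - 1 = -1 mod 107: 71 is a quadratic non-residue mod 107. As a residue in [0, p-1] the value is 106.
71^53 mod 107 = 106

106


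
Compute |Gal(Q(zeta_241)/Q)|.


|Gal(Q(zeta_241)/Q)| = phi(241)
= 240

240


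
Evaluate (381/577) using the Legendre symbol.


p = 577 is prime, so compute (381/577) with the reciprocity algorithm (Jacobi-symbol steps: pull out 2s via (2/n), flip via reciprocity, reduce):
  reciprocity: (381/577) -> +(577/381)
  reduce: (196/381)
  pull out 2: (2/381) = -1  (since 381 mod 8 = 5)
  pull out 2: (2/381) = -1  (since 381 mod 8 = 5)
  reciprocity: (49/381) -> +(381/49)
  reduce: (38/49)
  pull out 2: (2/49) = +1  (since 49 mod 8 = 1)
  reciprocity: (19/49) -> +(49/19)
  reduce: (11/19)
  reciprocity: (11/19) -> -(19/11)
  reduce: (8/11)
  pull out 2: (2/11) = -1  (since 11 mod 8 = 3)
  pull out 2: (2/11) = -1  (since 11 mod 8 = 3)
  pull out 2: (2/11) = -1  (since 11 mod 8 = 3)
  (1/11) = 1
Product of signs = 1
(381/577) = 1

1


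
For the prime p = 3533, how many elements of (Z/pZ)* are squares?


For prime p, the number of non-zero quadratic residues is (p-1)/2.
= (3533-1)/2
= 1766

1766


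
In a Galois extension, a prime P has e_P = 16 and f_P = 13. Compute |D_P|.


|D_P| = e * f
= 16 * 13
= 208

208


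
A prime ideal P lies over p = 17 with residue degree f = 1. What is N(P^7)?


N(P^a) = p^(a*f)
= 17^(7*1)
= 17^7
= 410338673

410338673


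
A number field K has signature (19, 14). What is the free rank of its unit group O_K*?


By Dirichlet's unit theorem:
rank = r1 + r2 - 1
= 19 + 14 - 1
= 32

32


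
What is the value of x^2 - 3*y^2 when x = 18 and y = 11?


x^2 - d*y^2
= 18^2 - 3*11^2
= 324 - 363
= -39

-39


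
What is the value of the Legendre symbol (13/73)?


p = 73 is prime, so compute (13/73) with the reciprocity algorithm (Jacobi-symbol steps: pull out 2s via (2/n), flip via reciprocity, reduce):
  reciprocity: (13/73) -> +(73/13)
  reduce: (8/13)
  pull out 2: (2/13) = -1  (since 13 mod 8 = 5)
  pull out 2: (2/13) = -1  (since 13 mod 8 = 5)
  pull out 2: (2/13) = -1  (since 13 mod 8 = 5)
  (1/13) = 1
Product of signs = -1
(13/73) = -1

-1


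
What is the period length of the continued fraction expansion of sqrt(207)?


Run the CF algorithm for sqrt(207).
a_0 = floor(sqrt(207)) = 14; set m_0=0, q_0=1.
Recurrence: m' = q*a - m,  q' = (d - m'^2)/q,  a' = floor((a_0 + m')/q').
  step 1: m=14, q=11, a=2
  step 2: m=8, q=13, a=1
  step 3: m=5, q=14, a=1
  step 4: m=9, q=9, a=2
  step 5: m=9, q=14, a=1
  step 6: m=5, q=13, a=1
  step 7: m=8, q=11, a=2
  step 8: m=14, q=1, a=28
a_8 = 2*a_0 = 28, so the period closes here.
sqrt(207) = [14; 2, 1, 1, 2, 1, 1, 2, 28]
Period length = 8

8


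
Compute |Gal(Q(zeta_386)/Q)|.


|Gal(Q(zeta_386)/Q)| = phi(386)
= 192

192


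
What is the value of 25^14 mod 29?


p = 29 is prime and the exponent is (p-1)/2 = 14, so by Euler's criterion 25^14 = (25/29) = +1 or -1 mod 29.
Compute by square-and-multiply:
  14 = 8 + 4 + 2 (binary 1110)
  Repeated squaring mod 29: 25^1 = 25, 25^2 = 16, 25^4 = 24, 25^8 = 25
  25^14 = 25^8 * 25^4 * 25^2 = 25 * 24 * 16 mod 29
    25 * 24 = 600 = 20 mod 29
    20 * 16 = 320 = 1 mod 29
  25^14 = 1 mod 29
Result 1: 25 is a quadratic residue mod 29.
25^14 mod 29 = 1

1


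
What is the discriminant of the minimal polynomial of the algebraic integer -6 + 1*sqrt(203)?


The element -6 + 1*sqrt(203) has minimal polynomial:
x^2 + 12*x - 167
Discriminant = (12)^2 - 4*(-167)
= 144 + 668
= 812

812


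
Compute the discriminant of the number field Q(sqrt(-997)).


For K = Q(sqrt(d)) with d squarefree: disc(K) = d if d = 1 mod 4, and disc(K) = 4d if d = 2 or 3 mod 4.
Here d = -997, and d mod 4 = 3.
d = 3 mod 4, not 1 (O_K = Z[sqrt(d)]), so disc(K) = 4d = 4 * (-997) = -3988

-3988


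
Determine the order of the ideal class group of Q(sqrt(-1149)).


K = Q(sqrt(-1149)). d mod 4 = 3, so D = disc(K) = 4d = -4596
h(K) equals the number of primitive reduced positive-definite forms (a, b, c) = a*x^2 + b*x*y + c*y^2 with b^2 - 4ac = D,
where reduced means |b| <= a <= c, with b >= 0 whenever |b| = a or a = c, and primitive means gcd(a, b, c) = 1.
Reduced forces 3a^2 <= |D| = 4596, so 1 <= a <= 39; b must have the parity of D, and c = (b^2 - D)/(4a) must be an integer >= a.
Enumerate a = 1..39, b in [-a, a]:
  a=1: (1, 0, 1149)  [1]
  a=2: (2, 2, 575)  [1]
  a=3: (3, 0, 383)  [1]
  a=4: none
  a=5: (5, -2, 230), (5, 2, 230)  [2]
  a=6: (6, 6, 193)  [1]
  a=7..9: none
  a=10: (10, -2, 115), (10, 2, 115)  [2]
  a=11..14: none
  a=15: (15, -12, 79), (15, 12, 79)  [2]
  a=16..22: none
  a=23: (23, -2, 50), (23, 2, 50)  [2]
  a=24: none
  a=25: (25, -2, 46), (25, 2, 46)  [2]
  a=26..29: none
  a=30: (30, -18, 41), (30, 18, 41)  [2]
  a=31..39: none
Total reduced forms: 1 + 1 + 1 + 2 + 1 + 2 + 2 + 2 + 2 + 2 = 16
h = 16

16


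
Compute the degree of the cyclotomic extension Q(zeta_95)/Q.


The degree equals Euler's totient phi(95).
95 = 5 * 19
phi(95) = 72

72


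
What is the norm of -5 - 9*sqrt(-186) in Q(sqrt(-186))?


N(a + b*sqrt(d)) = a^2 - d*b^2
= (-5)^2 - (-186)*(-9)^2
= 25 + 15066
= 15091

15091


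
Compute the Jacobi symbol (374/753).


Compute (374/753) via quadratic reciprocity:
  pull out 2: (2/753) = +1  (since 753 mod 8 = 1)
  reciprocity: (187/753) -> +(753/187)
  reduce: (5/187)
  reciprocity: (5/187) -> +(187/5)
  reduce: (2/5)
  pull out 2: (2/5) = -1  (since 5 mod 8 = 5)
  (1/5) = 1
Product of signs = -1

-1


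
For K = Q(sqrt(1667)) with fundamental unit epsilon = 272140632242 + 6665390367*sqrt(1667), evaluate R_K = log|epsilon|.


epsilon = 272140632242 + 6665390367*sqrt(1667)
= 5.4428e+11
R = ln(5.4428e+11)
= 27.0227

27.0227


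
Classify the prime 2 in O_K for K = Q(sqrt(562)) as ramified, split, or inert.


K = Q(sqrt(562)). Since d mod 4 = 2, disc(K) = 2248.
Check p | disc: 2248 mod 2 = 0.
p divides disc, so p ramifies: (p) = P^2 with e=2, f=1, g=1.
Therefore p is ramified.

ramified


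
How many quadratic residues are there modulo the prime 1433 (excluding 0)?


For prime p, the number of non-zero quadratic residues is (p-1)/2.
= (1433-1)/2
= 716

716


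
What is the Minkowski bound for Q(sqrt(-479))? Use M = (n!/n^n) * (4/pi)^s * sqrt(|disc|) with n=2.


d = -479, d mod 4 = 1, so disc(K) = d = -479; |disc(K)| = 479
Imaginary quadratic field, so n = 2, s = r2 = 1, r1 = 0
M = (n!/n^n) * (4/pi)^s * sqrt(|disc(K)|) = (2!/2^2) * (4/pi)^1 * sqrt(479)
= 0.5 * 1.273240 * 21.886069
= 13.9331

13.9331


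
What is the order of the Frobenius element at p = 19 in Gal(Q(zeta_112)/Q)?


The Frobenius at p in Gal(Q(zeta_n)/Q) = (Z/nZ)* is the class of p, so its order is ord_112(19), the smallest k >= 1 with 19^k = 1 mod 112.
n = 112 = 2^4 * 7, phi(112) = 48; the order divides phi(n).
Divisors of 48: 1, 2, 3, 4, 6, 8, 12, 16, 24, 48
Repeated squaring mod 112: 19^1 = 19, 19^2 = 25, 19^4 = 65, 19^8 = 81, 19^16 = 65, 19^32 = 81
Test divisors in increasing order:
  k=1: 19^1 = 19 mod 112
  k=2: 19^2 = 25 mod 112
  k=3: 19^3 = 25 * 19 = 27 mod 112
  k=4: 19^4 = 65 mod 112
  k=6: 19^6 = 65 * 25 = 57 mod 112
  k=8: 19^8 = 81 mod 112
  k=12: 19^12 = 81 * 65 = 1 mod 112  <- first divisor giving 1
Order = 12

12


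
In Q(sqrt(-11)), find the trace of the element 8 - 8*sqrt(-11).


Tr(a + b*sqrt(d)) = (a + b*sqrt(d)) + (a - b*sqrt(d)) = 2a
= 2 * (8)
= 16

16


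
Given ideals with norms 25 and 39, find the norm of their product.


N(IJ) = N(I) * N(J)
= 25 * 39
= 975

975


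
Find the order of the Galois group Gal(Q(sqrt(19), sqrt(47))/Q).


The 2 square roots of distinct primes are multiplicatively independent over Q,
so [K:Q] = 2^2 and Gal(K/Q) is isomorphic to (Z/2Z)^2.
|Gal| = 2^2 = 4

4


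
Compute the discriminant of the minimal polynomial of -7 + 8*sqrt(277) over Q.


The element -7 + 8*sqrt(277) has minimal polynomial:
x^2 + 14*x - 17679
Discriminant = (14)^2 - 4*(-17679)
= 196 + 70716
= 70912

70912


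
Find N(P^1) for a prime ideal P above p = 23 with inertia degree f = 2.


N(P^a) = p^(a*f)
= 23^(1*2)
= 23^2
= 529

529


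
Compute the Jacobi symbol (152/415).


Compute (152/415) via quadratic reciprocity:
  pull out 2: (2/415) = +1  (since 415 mod 8 = 7)
  pull out 2: (2/415) = +1  (since 415 mod 8 = 7)
  pull out 2: (2/415) = +1  (since 415 mod 8 = 7)
  reciprocity: (19/415) -> -(415/19)
  reduce: (16/19)
  pull out 2: (2/19) = -1  (since 19 mod 8 = 3)
  pull out 2: (2/19) = -1  (since 19 mod 8 = 3)
  pull out 2: (2/19) = -1  (since 19 mod 8 = 3)
  pull out 2: (2/19) = -1  (since 19 mod 8 = 3)
  (1/19) = 1
Product of signs = -1

-1


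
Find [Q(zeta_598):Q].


The degree equals Euler's totient phi(598).
598 = 2 * 13 * 23
phi(598) = 264

264


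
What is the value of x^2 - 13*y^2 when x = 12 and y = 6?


x^2 - d*y^2
= 12^2 - 13*6^2
= 144 - 468
= -324

-324


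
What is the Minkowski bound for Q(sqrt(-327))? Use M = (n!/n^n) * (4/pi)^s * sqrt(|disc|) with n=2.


d = -327, d mod 4 = 1, so disc(K) = d = -327; |disc(K)| = 327
Imaginary quadratic field, so n = 2, s = r2 = 1, r1 = 0
M = (n!/n^n) * (4/pi)^s * sqrt(|disc(K)|) = (2!/2^2) * (4/pi)^1 * sqrt(327)
= 0.5 * 1.273240 * 18.083141
= 11.5121

11.5121


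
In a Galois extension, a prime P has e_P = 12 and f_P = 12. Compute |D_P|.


|D_P| = e * f
= 12 * 12
= 144

144


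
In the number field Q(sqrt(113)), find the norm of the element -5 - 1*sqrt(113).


N(a + b*sqrt(d)) = a^2 - d*b^2
= (-5)^2 - (113)*(-1)^2
= 25 - 113
= -88

-88


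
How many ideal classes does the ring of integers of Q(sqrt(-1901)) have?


K = Q(sqrt(-1901)). d mod 4 = 3, so D = disc(K) = 4d = -7604
h(K) equals the number of primitive reduced positive-definite forms (a, b, c) = a*x^2 + b*x*y + c*y^2 with b^2 - 4ac = D,
where reduced means |b| <= a <= c, with b >= 0 whenever |b| = a or a = c, and primitive means gcd(a, b, c) = 1.
Reduced forces 3a^2 <= |D| = 7604, so 1 <= a <= 50; b must have the parity of D, and c = (b^2 - D)/(4a) must be an integer >= a.
Enumerate a = 1..50, b in [-a, a]:
  a=1: (1, 0, 1901)  [1]
  a=2: (2, 2, 951)  [1]
  a=3: (3, -2, 634), (3, 2, 634)  [2]
  a=4: none
  a=5: (5, -4, 381), (5, 4, 381)  [2]
  a=6: (6, -2, 317), (6, 2, 317)  [2]
  a=7..8: none
  a=9: (9, -8, 213), (9, 8, 213)  [2]
  a=10: (10, -6, 191), (10, 6, 191)  [2]
  a=11..12: none
  a=13: (13, -12, 149), (13, 12, 149)  [2]
  a=14: none
  a=15: (15, -14, 130), (15, -4, 127), (15, 4, 127), (15, 14, 130)  [4]
  a=16..17: none
  a=18: (18, -10, 107), (18, 10, 107)  [2]
  a=19..22: none
  a=23: (23, -20, 87), (23, 20, 87)  [2]
  a=24: none
  a=25: (25, -14, 78), (25, 14, 78)  [2]
  a=26: (26, -14, 75), (26, 14, 75)  [2]
  a=27: (27, -8, 71), (27, 8, 71)  [2]
  a=28: none
  a=29: (29, -20, 69), (29, 20, 69)  [2]
  a=30: (30, -26, 69), (30, -14, 65), (30, 14, 65), (30, 26, 69)  [4]
  a=31..38: none
  a=39: (39, -38, 58), (39, -14, 50), (39, 14, 50), (39, 38, 58)  [4]
  a=40..44: none
  a=45: (45, -44, 53), (45, -26, 46), (45, 26, 46), (45, 44, 53)  [4]
  a=46..50: none
Total reduced forms: 1 + 1 + 2 + 2 + 2 + 2 + 2 + 2 + 4 + 2 + 2 + 2 + 2 + 2 + 2 + 4 + 4 + 4 = 42
h = 42

42


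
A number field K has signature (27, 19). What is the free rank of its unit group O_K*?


By Dirichlet's unit theorem:
rank = r1 + r2 - 1
= 27 + 19 - 1
= 45

45


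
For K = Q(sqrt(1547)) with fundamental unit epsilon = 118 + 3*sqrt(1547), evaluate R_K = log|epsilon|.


epsilon = 118 + 3*sqrt(1547)
= 235.9958
R = ln(235.9958)
= 5.4638

5.4638


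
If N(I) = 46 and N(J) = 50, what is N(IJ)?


N(IJ) = N(I) * N(J)
= 46 * 50
= 2300

2300


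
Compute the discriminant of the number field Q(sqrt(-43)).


For K = Q(sqrt(d)) with d squarefree: disc(K) = d if d = 1 mod 4, and disc(K) = 4d if d = 2 or 3 mod 4.
Here d = -43, and d mod 4 = 1.
d = 1 mod 4 (O_K = Z[(1+sqrt(d))/2]), so disc(K) = d = -43

-43


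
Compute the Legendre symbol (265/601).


p = 601 is prime, so compute (265/601) with the reciprocity algorithm (Jacobi-symbol steps: pull out 2s via (2/n), flip via reciprocity, reduce):
  reciprocity: (265/601) -> +(601/265)
  reduce: (71/265)
  reciprocity: (71/265) -> +(265/71)
  reduce: (52/71)
  pull out 2: (2/71) = +1  (since 71 mod 8 = 7)
  pull out 2: (2/71) = +1  (since 71 mod 8 = 7)
  reciprocity: (13/71) -> +(71/13)
  reduce: (6/13)
  pull out 2: (2/13) = -1  (since 13 mod 8 = 5)
  reciprocity: (3/13) -> +(13/3)
  reduce: (1/3)
  (1/3) = 1
Product of signs = -1
(265/601) = -1

-1


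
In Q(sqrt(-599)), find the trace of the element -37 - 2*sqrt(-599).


Tr(a + b*sqrt(d)) = (a + b*sqrt(d)) + (a - b*sqrt(d)) = 2a
= 2 * (-37)
= -74

-74


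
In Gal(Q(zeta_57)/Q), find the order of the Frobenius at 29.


The Frobenius at p in Gal(Q(zeta_n)/Q) = (Z/nZ)* is the class of p, so its order is ord_57(29), the smallest k >= 1 with 29^k = 1 mod 57.
n = 57 = 3 * 19, phi(57) = 36; the order divides phi(n).
Divisors of 36: 1, 2, 3, 4, 6, 9, 12, 18, 36
Repeated squaring mod 57: 29^1 = 29, 29^2 = 43, 29^4 = 25, 29^8 = 55, 29^16 = 4, 29^32 = 16
Test divisors in increasing order:
  k=1: 29^1 = 29 mod 57
  k=2: 29^2 = 43 mod 57
  k=3: 29^3 = 43 * 29 = 50 mod 57
  k=4: 29^4 = 25 mod 57
  k=6: 29^6 = 25 * 43 = 49 mod 57
  k=9: 29^9 = 55 * 29 = 56 mod 57
  k=12: 29^12 = 55 * 25 = 7 mod 57
  k=18: 29^18 = 4 * 43 = 1 mod 57  <- first divisor giving 1
Order = 18

18


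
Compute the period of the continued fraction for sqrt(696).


Run the CF algorithm for sqrt(696).
a_0 = floor(sqrt(696)) = 26; set m_0=0, q_0=1.
Recurrence: m' = q*a - m,  q' = (d - m'^2)/q,  a' = floor((a_0 + m')/q').
  step 1: m=26, q=20, a=2
  step 2: m=14, q=25, a=1
  step 3: m=11, q=23, a=1
  step 4: m=12, q=24, a=1
  step 5: m=12, q=23, a=1
  step 6: m=11, q=25, a=1
  step 7: m=14, q=20, a=2
  step 8: m=26, q=1, a=52
a_8 = 2*a_0 = 52, so the period closes here.
sqrt(696) = [26; 2, 1, 1, 1, 1, 1, 2, 52]
Period length = 8

8


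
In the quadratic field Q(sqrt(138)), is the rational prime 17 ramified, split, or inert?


K = Q(sqrt(138)). Since d mod 4 = 2, disc(K) = 552.
Check p | disc: 552 mod 17 = 8.
p does not divide disc. Compute Legendre symbol (d/p):
2^((17-1)/2) mod 17 = 1
(d/p) = 1, so p splits: (p) = P*P' with e=1, f=1, g=2.
Therefore p is split.

split


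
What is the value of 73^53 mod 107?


p = 107 is prime and the exponent is (p-1)/2 = 53, so by Euler's criterion 73^53 = (73/107) = +1 or -1 mod 107.
Compute by square-and-multiply:
  53 = 32 + 16 + 4 + 1 (binary 110101)
  Repeated squaring mod 107: 73^1 = 73, 73^2 = 86, 73^4 = 13, 73^8 = 62, 73^16 = 99, 73^32 = 64
  73^53 = 73^32 * 73^16 * 73^4 * 73^1 = 64 * 99 * 13 * 73 mod 107
    64 * 99 = 6336 = 23 mod 107
    23 * 13 = 299 = 85 mod 107
    85 * 73 = 6205 = 106 mod 107
  73^53 = 106 mod 107
Result 106 = p - 1 = -1 mod 107: 73 is a quadratic non-residue mod 107. As a residue in [0, p-1] the value is 106.
73^53 mod 107 = 106

106


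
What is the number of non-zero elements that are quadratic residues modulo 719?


For prime p, the number of non-zero quadratic residues is (p-1)/2.
= (719-1)/2
= 359

359


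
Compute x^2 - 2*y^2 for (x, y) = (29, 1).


x^2 - d*y^2
= 29^2 - 2*1^2
= 841 - 2
= 839

839


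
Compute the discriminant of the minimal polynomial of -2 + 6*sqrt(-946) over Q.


The element -2 + 6*sqrt(-946) has minimal polynomial:
x^2 + 4*x + 34060
Discriminant = (4)^2 - 4*(34060)
= 16 - 136240
= -136224

-136224


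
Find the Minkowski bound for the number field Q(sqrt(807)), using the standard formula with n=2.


d = 807, d mod 4 = 3, so disc(K) = 4d = 3228; |disc(K)| = 3228
Real quadratic field, so n = 2, s = r2 = 0, r1 = 2
M = (n!/n^n) * (4/pi)^s * sqrt(|disc(K)|) = (2!/2^2) * (4/pi)^0 * sqrt(3228)
= 0.5 * 1.000000 * 56.815491
= 28.4077

28.4077


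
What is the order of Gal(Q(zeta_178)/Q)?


|Gal(Q(zeta_178)/Q)| = phi(178)
= 88

88


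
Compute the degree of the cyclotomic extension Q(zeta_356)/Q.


The degree equals Euler's totient phi(356).
356 = 2^2 * 89
phi(356) = 176

176


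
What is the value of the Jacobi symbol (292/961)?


Compute (292/961) via quadratic reciprocity:
  pull out 2: (2/961) = +1  (since 961 mod 8 = 1)
  pull out 2: (2/961) = +1  (since 961 mod 8 = 1)
  reciprocity: (73/961) -> +(961/73)
  reduce: (12/73)
  pull out 2: (2/73) = +1  (since 73 mod 8 = 1)
  pull out 2: (2/73) = +1  (since 73 mod 8 = 1)
  reciprocity: (3/73) -> +(73/3)
  reduce: (1/3)
  (1/3) = 1
Product of signs = 1

1


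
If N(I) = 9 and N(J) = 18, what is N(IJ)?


N(IJ) = N(I) * N(J)
= 9 * 18
= 162

162


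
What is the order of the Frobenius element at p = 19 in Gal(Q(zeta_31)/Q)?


The Frobenius at p in Gal(Q(zeta_n)/Q) = (Z/nZ)* is the class of p, so its order is ord_31(19), the smallest k >= 1 with 19^k = 1 mod 31.
n = 31 = 31, phi(31) = 30; the order divides phi(n).
Divisors of 30: 1, 2, 3, 5, 6, 10, 15, 30
Repeated squaring mod 31: 19^1 = 19, 19^2 = 20, 19^4 = 28, 19^8 = 9, 19^16 = 19
Test divisors in increasing order:
  k=1: 19^1 = 19 mod 31
  k=2: 19^2 = 20 mod 31
  k=3: 19^3 = 20 * 19 = 8 mod 31
  k=5: 19^5 = 28 * 19 = 5 mod 31
  k=6: 19^6 = 28 * 20 = 2 mod 31
  k=10: 19^10 = 9 * 20 = 25 mod 31
  k=15: 19^15 = 9 * 28 * 20 * 19 = 1 mod 31  <- first divisor giving 1
Order = 15

15


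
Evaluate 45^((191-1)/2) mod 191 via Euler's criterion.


p = 191 is prime and the exponent is (p-1)/2 = 95, so by Euler's criterion 45^95 = (45/191) = +1 or -1 mod 191.
Compute by square-and-multiply:
  95 = 64 + 16 + 8 + 4 + 2 + 1 (binary 1011111)
  Repeated squaring mod 191: 45^1 = 45, 45^2 = 115, 45^4 = 46, 45^8 = 15, 45^16 = 34, 45^32 = 10, 45^64 = 100
  45^95 = 45^64 * 45^16 * 45^8 * 45^4 * 45^2 * 45^1 = 100 * 34 * 15 * 46 * 115 * 45 mod 191
    100 * 34 = 3400 = 153 mod 191
    153 * 15 = 2295 = 3 mod 191
    3 * 46 = 138 = 138 mod 191
    138 * 115 = 15870 = 17 mod 191
    17 * 45 = 765 = 1 mod 191
  45^95 = 1 mod 191
Result 1: 45 is a quadratic residue mod 191.
45^95 mod 191 = 1

1


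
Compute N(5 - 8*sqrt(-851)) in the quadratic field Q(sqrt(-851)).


N(a + b*sqrt(d)) = a^2 - d*b^2
= (5)^2 - (-851)*(-8)^2
= 25 + 54464
= 54489

54489


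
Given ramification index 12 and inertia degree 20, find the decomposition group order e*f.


|D_P| = e * f
= 12 * 20
= 240

240


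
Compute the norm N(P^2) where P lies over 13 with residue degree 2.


N(P^a) = p^(a*f)
= 13^(2*2)
= 13^4
= 28561

28561


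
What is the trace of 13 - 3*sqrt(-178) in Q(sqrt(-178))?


Tr(a + b*sqrt(d)) = (a + b*sqrt(d)) + (a - b*sqrt(d)) = 2a
= 2 * (13)
= 26

26


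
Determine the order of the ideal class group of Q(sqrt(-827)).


K = Q(sqrt(-827)). d mod 4 = 1, so D = disc(K) = d = -827
h(K) equals the number of primitive reduced positive-definite forms (a, b, c) = a*x^2 + b*x*y + c*y^2 with b^2 - 4ac = D,
where reduced means |b| <= a <= c, with b >= 0 whenever |b| = a or a = c, and primitive means gcd(a, b, c) = 1.
Reduced forces 3a^2 <= |D| = 827, so 1 <= a <= 16; b must have the parity of D, and c = (b^2 - D)/(4a) must be an integer >= a.
Enumerate a = 1..16, b in [-a, a]:
  a=1: (1, 1, 207)  [1]
  a=2: none
  a=3: (3, -1, 69), (3, 1, 69)  [2]
  a=4..8: none
  a=9: (9, -1, 23), (9, 1, 23)  [2]
  a=10: none
  a=11: (11, -3, 19), (11, 3, 19)  [2]
  a=12..16: none
Total reduced forms: 1 + 2 + 2 + 2 = 7
h = 7

7


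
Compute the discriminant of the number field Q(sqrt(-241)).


For K = Q(sqrt(d)) with d squarefree: disc(K) = d if d = 1 mod 4, and disc(K) = 4d if d = 2 or 3 mod 4.
Here d = -241, and d mod 4 = 3.
d = 3 mod 4, not 1 (O_K = Z[sqrt(d)]), so disc(K) = 4d = 4 * (-241) = -964

-964


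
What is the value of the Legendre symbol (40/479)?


p = 479 is prime, so compute (40/479) with the reciprocity algorithm (Jacobi-symbol steps: pull out 2s via (2/n), flip via reciprocity, reduce):
  pull out 2: (2/479) = +1  (since 479 mod 8 = 7)
  pull out 2: (2/479) = +1  (since 479 mod 8 = 7)
  pull out 2: (2/479) = +1  (since 479 mod 8 = 7)
  reciprocity: (5/479) -> +(479/5)
  reduce: (4/5)
  pull out 2: (2/5) = -1  (since 5 mod 8 = 5)
  pull out 2: (2/5) = -1  (since 5 mod 8 = 5)
  (1/5) = 1
Product of signs = 1
(40/479) = 1

1


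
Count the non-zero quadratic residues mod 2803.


For prime p, the number of non-zero quadratic residues is (p-1)/2.
= (2803-1)/2
= 1401

1401


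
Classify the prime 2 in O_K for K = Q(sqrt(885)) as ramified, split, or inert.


K = Q(sqrt(885)). Since d mod 4 = 1, disc(K) = 885.
Check p | disc: 885 mod 2 = 1.
p=2 does not divide disc (d is 1 mod 4). 2 splits iff d = 1 mod 8.
d mod 8 = 5, so (d/2) = -1.
(d/p) = -1, so p is inert: (p) stays prime with e=1, f=2, g=1.
Therefore p is inert.

inert


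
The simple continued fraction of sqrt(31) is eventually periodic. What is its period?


Run the CF algorithm for sqrt(31).
a_0 = floor(sqrt(31)) = 5; set m_0=0, q_0=1.
Recurrence: m' = q*a - m,  q' = (d - m'^2)/q,  a' = floor((a_0 + m')/q').
  step 1: m=5, q=6, a=1
  step 2: m=1, q=5, a=1
  step 3: m=4, q=3, a=3
  step 4: m=5, q=2, a=5
  step 5: m=5, q=3, a=3
  step 6: m=4, q=5, a=1
  step 7: m=1, q=6, a=1
  step 8: m=5, q=1, a=10
a_8 = 2*a_0 = 10, so the period closes here.
sqrt(31) = [5; 1, 1, 3, 5, 3, 1, 1, 10]
Period length = 8

8


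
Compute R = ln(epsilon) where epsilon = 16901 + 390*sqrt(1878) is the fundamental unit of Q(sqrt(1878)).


epsilon = 16901 + 390*sqrt(1878)
= 33802.0000
R = ln(33802.0000)
= 10.4283

10.4283


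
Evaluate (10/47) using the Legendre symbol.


p = 47 is prime, so compute (10/47) with the reciprocity algorithm (Jacobi-symbol steps: pull out 2s via (2/n), flip via reciprocity, reduce):
  pull out 2: (2/47) = +1  (since 47 mod 8 = 7)
  reciprocity: (5/47) -> +(47/5)
  reduce: (2/5)
  pull out 2: (2/5) = -1  (since 5 mod 8 = 5)
  (1/5) = 1
Product of signs = -1
(10/47) = -1

-1


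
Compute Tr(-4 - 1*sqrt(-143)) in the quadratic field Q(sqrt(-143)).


Tr(a + b*sqrt(d)) = (a + b*sqrt(d)) + (a - b*sqrt(d)) = 2a
= 2 * (-4)
= -8

-8


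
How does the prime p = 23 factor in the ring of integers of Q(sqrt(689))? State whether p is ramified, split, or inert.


K = Q(sqrt(689)). Since d mod 4 = 1, disc(K) = 689.
Check p | disc: 689 mod 23 = 22.
p does not divide disc. Compute Legendre symbol (d/p):
22^((23-1)/2) mod 23 = -1
(d/p) = -1, so p is inert: (p) stays prime with e=1, f=2, g=1.
Therefore p is inert.

inert


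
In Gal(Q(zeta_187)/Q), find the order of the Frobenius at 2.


The Frobenius at p in Gal(Q(zeta_n)/Q) = (Z/nZ)* is the class of p, so its order is ord_187(2), the smallest k >= 1 with 2^k = 1 mod 187.
n = 187 = 11 * 17, phi(187) = 160; the order divides phi(n).
Divisors of 160: 1, 2, 4, 5, 8, 10, 16, 20, 32, 40, 80, 160
Repeated squaring mod 187: 2^1 = 2, 2^2 = 4, 2^4 = 16, 2^8 = 69, 2^16 = 86, 2^32 = 103, 2^64 = 137, 2^128 = 69
Test divisors in increasing order:
  k=1: 2^1 = 2 mod 187
  k=2: 2^2 = 4 mod 187
  k=4: 2^4 = 16 mod 187
  k=5: 2^5 = 16 * 2 = 32 mod 187
  k=8: 2^8 = 69 mod 187
  k=10: 2^10 = 69 * 4 = 89 mod 187
  k=16: 2^16 = 86 mod 187
  k=20: 2^20 = 86 * 16 = 67 mod 187
  k=32: 2^32 = 103 mod 187
  k=40: 2^40 = 103 * 69 = 1 mod 187  <- first divisor giving 1
Order = 40

40


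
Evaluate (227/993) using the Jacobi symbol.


Compute (227/993) via quadratic reciprocity:
  reciprocity: (227/993) -> +(993/227)
  reduce: (85/227)
  reciprocity: (85/227) -> +(227/85)
  reduce: (57/85)
  reciprocity: (57/85) -> +(85/57)
  reduce: (28/57)
  pull out 2: (2/57) = +1  (since 57 mod 8 = 1)
  pull out 2: (2/57) = +1  (since 57 mod 8 = 1)
  reciprocity: (7/57) -> +(57/7)
  reduce: (1/7)
  (1/7) = 1
Product of signs = 1

1


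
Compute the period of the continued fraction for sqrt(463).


Run the CF algorithm for sqrt(463).
a_0 = floor(sqrt(463)) = 21; set m_0=0, q_0=1.
Recurrence: m' = q*a - m,  q' = (d - m'^2)/q,  a' = floor((a_0 + m')/q').
  step 1: m=21, q=22, a=1
  step 2: m=1, q=21, a=1
  step 3: m=20, q=3, a=13
  step 4: m=19, q=34, a=1
  step 5: m=15, q=7, a=5
  step 6: m=20, q=9, a=4
  step 7: m=16, q=23, a=1
  step 8: m=7, q=18, a=1
  step 9: m=11, q=19, a=1
  step 10: m=8, q=21, a=1
  step 11: m=13, q=14, a=2
  step 12: m=15, q=17, a=2
  step 13: m=19, q=6, a=6
  step 14: m=17, q=29, a=1
  step 15: m=12, q=11, a=3
  step 16: m=21, q=2, a=21
  step 17: m=21, q=11, a=3
  step 18: m=12, q=29, a=1
  step 19: m=17, q=6, a=6
  step 20: m=19, q=17, a=2
  step 21: m=15, q=14, a=2
  step 22: m=13, q=21, a=1
  step 23: m=8, q=19, a=1
  step 24: m=11, q=18, a=1
  step 25: m=7, q=23, a=1
  step 26: m=16, q=9, a=4
  step 27: m=20, q=7, a=5
  step 28: m=15, q=34, a=1
  step 29: m=19, q=3, a=13
  step 30: m=20, q=21, a=1
  step 31: m=1, q=22, a=1
  step 32: m=21, q=1, a=42
a_32 = 2*a_0 = 42, so the period closes here.
sqrt(463) = [21; 1, 1, 13, 1, 5, 4, 1, 1, 1, 1, 2, 2, 6, 1, 3, 21, 3, 1, 6, 2, 2, 1, 1, 1, 1, 4, 5, 1, 13, 1, 1, 42]
Period length = 32

32


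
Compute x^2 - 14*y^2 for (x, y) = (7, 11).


x^2 - d*y^2
= 7^2 - 14*11^2
= 49 - 1694
= -1645

-1645


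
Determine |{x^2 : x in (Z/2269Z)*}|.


For prime p, the number of non-zero quadratic residues is (p-1)/2.
= (2269-1)/2
= 1134

1134


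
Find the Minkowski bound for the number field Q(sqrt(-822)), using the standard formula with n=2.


d = -822, d mod 4 = 2, so disc(K) = 4d = -3288; |disc(K)| = 3288
Imaginary quadratic field, so n = 2, s = r2 = 1, r1 = 0
M = (n!/n^n) * (4/pi)^s * sqrt(|disc(K)|) = (2!/2^2) * (4/pi)^1 * sqrt(3288)
= 0.5 * 1.273240 * 57.341085
= 36.5045

36.5045


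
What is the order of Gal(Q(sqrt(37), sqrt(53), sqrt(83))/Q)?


The 3 square roots of distinct primes are multiplicatively independent over Q,
so [K:Q] = 2^3 and Gal(K/Q) is isomorphic to (Z/2Z)^3.
|Gal| = 2^3 = 8

8


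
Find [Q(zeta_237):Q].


The degree equals Euler's totient phi(237).
237 = 3 * 79
phi(237) = 156

156


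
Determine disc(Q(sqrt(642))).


For K = Q(sqrt(d)) with d squarefree: disc(K) = d if d = 1 mod 4, and disc(K) = 4d if d = 2 or 3 mod 4.
Here d = 642, and d mod 4 = 2.
d = 2 mod 4, not 1 (O_K = Z[sqrt(d)]), so disc(K) = 4d = 4 * (642) = 2568

2568


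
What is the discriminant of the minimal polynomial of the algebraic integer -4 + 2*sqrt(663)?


The element -4 + 2*sqrt(663) has minimal polynomial:
x^2 + 8*x - 2636
Discriminant = (8)^2 - 4*(-2636)
= 64 + 10544
= 10608

10608


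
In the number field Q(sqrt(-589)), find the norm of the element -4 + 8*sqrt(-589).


N(a + b*sqrt(d)) = a^2 - d*b^2
= (-4)^2 - (-589)*(8)^2
= 16 + 37696
= 37712

37712


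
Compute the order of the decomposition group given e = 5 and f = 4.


|D_P| = e * f
= 5 * 4
= 20

20


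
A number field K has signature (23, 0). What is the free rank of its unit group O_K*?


By Dirichlet's unit theorem:
rank = r1 + r2 - 1
= 23 + 0 - 1
= 22

22


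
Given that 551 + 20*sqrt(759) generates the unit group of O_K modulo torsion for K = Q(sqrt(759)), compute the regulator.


epsilon = 551 + 20*sqrt(759)
= 1101.9991
R = ln(1101.9991)
= 7.0049

7.0049


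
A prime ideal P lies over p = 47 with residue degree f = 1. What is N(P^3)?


N(P^a) = p^(a*f)
= 47^(3*1)
= 47^3
= 103823

103823


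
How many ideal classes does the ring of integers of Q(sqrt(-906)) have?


K = Q(sqrt(-906)). d mod 4 = 2, so D = disc(K) = 4d = -3624
h(K) equals the number of primitive reduced positive-definite forms (a, b, c) = a*x^2 + b*x*y + c*y^2 with b^2 - 4ac = D,
where reduced means |b| <= a <= c, with b >= 0 whenever |b| = a or a = c, and primitive means gcd(a, b, c) = 1.
Reduced forces 3a^2 <= |D| = 3624, so 1 <= a <= 34; b must have the parity of D, and c = (b^2 - D)/(4a) must be an integer >= a.
Enumerate a = 1..34, b in [-a, a]:
  a=1: (1, 0, 906)  [1]
  a=2: (2, 0, 453)  [1]
  a=3: (3, 0, 302)  [1]
  a=4: none
  a=5: (5, -4, 182), (5, 4, 182)  [2]
  a=6: (6, 0, 151)  [1]
  a=7: (7, -4, 130), (7, 4, 130)  [2]
  a=8..9: none
  a=10: (10, -4, 91), (10, 4, 91)  [2]
  a=11..12: none
  a=13: (13, -4, 70), (13, 4, 70)  [2]
  a=14: (14, -4, 65), (14, 4, 65)  [2]
  a=15: (15, -6, 61), (15, 6, 61)  [2]
  a=16..18: none
  a=19: (19, -10, 49), (19, 10, 49)  [2]
  a=20: none
  a=21: (21, -18, 47), (21, 18, 47)  [2]
  a=22..24: none
  a=25: (25, -24, 42), (25, 24, 42)  [2]
  a=26: (26, -4, 35), (26, 4, 35)  [2]
  a=27..28: none
  a=29: (29, -28, 38), (29, 28, 38)  [2]
  a=30: (30, -24, 35), (30, 24, 35)  [2]
  a=31..34: none
Total reduced forms: 1 + 1 + 1 + 2 + 1 + 2 + 2 + 2 + 2 + 2 + 2 + 2 + 2 + 2 + 2 + 2 = 28
h = 28

28


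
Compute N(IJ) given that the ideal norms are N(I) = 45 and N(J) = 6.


N(IJ) = N(I) * N(J)
= 45 * 6
= 270

270


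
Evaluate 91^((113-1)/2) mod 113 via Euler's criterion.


p = 113 is prime and the exponent is (p-1)/2 = 56, so by Euler's criterion 91^56 = (91/113) = +1 or -1 mod 113.
Compute by square-and-multiply:
  56 = 32 + 16 + 8 (binary 111000)
  Repeated squaring mod 113: 91^1 = 91, 91^2 = 32, 91^4 = 7, 91^8 = 49, 91^16 = 28, 91^32 = 106
  91^56 = 91^32 * 91^16 * 91^8 = 106 * 28 * 49 mod 113
    106 * 28 = 2968 = 30 mod 113
    30 * 49 = 1470 = 1 mod 113
  91^56 = 1 mod 113
Result 1: 91 is a quadratic residue mod 113.
91^56 mod 113 = 1

1


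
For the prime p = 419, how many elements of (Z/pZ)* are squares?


For prime p, the number of non-zero quadratic residues is (p-1)/2.
= (419-1)/2
= 209

209


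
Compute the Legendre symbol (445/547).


p = 547 is prime, so compute (445/547) with the reciprocity algorithm (Jacobi-symbol steps: pull out 2s via (2/n), flip via reciprocity, reduce):
  reciprocity: (445/547) -> +(547/445)
  reduce: (102/445)
  pull out 2: (2/445) = -1  (since 445 mod 8 = 5)
  reciprocity: (51/445) -> +(445/51)
  reduce: (37/51)
  reciprocity: (37/51) -> +(51/37)
  reduce: (14/37)
  pull out 2: (2/37) = -1  (since 37 mod 8 = 5)
  reciprocity: (7/37) -> +(37/7)
  reduce: (2/7)
  pull out 2: (2/7) = +1  (since 7 mod 8 = 7)
  (1/7) = 1
Product of signs = 1
(445/547) = 1

1


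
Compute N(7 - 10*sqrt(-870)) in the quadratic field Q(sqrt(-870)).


N(a + b*sqrt(d)) = a^2 - d*b^2
= (7)^2 - (-870)*(-10)^2
= 49 + 87000
= 87049

87049


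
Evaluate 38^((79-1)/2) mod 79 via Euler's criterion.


p = 79 is prime and the exponent is (p-1)/2 = 39, so by Euler's criterion 38^39 = (38/79) = +1 or -1 mod 79.
Compute by square-and-multiply:
  39 = 32 + 4 + 2 + 1 (binary 100111)
  Repeated squaring mod 79: 38^1 = 38, 38^2 = 22, 38^4 = 10, 38^8 = 21, 38^16 = 46, 38^32 = 62
  38^39 = 38^32 * 38^4 * 38^2 * 38^1 = 62 * 10 * 22 * 38 mod 79
    62 * 10 = 620 = 67 mod 79
    67 * 22 = 1474 = 52 mod 79
    52 * 38 = 1976 = 1 mod 79
  38^39 = 1 mod 79
Result 1: 38 is a quadratic residue mod 79.
38^39 mod 79 = 1

1


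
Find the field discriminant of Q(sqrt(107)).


For K = Q(sqrt(d)) with d squarefree: disc(K) = d if d = 1 mod 4, and disc(K) = 4d if d = 2 or 3 mod 4.
Here d = 107, and d mod 4 = 3.
d = 3 mod 4, not 1 (O_K = Z[sqrt(d)]), so disc(K) = 4d = 4 * (107) = 428

428


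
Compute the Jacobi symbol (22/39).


Compute (22/39) via quadratic reciprocity:
  pull out 2: (2/39) = +1  (since 39 mod 8 = 7)
  reciprocity: (11/39) -> -(39/11)
  reduce: (6/11)
  pull out 2: (2/11) = -1  (since 11 mod 8 = 3)
  reciprocity: (3/11) -> -(11/3)
  reduce: (2/3)
  pull out 2: (2/3) = -1  (since 3 mod 8 = 3)
  (1/3) = 1
Product of signs = 1

1


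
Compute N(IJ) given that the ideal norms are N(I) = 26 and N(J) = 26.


N(IJ) = N(I) * N(J)
= 26 * 26
= 676

676


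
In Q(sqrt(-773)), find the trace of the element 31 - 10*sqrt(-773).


Tr(a + b*sqrt(d)) = (a + b*sqrt(d)) + (a - b*sqrt(d)) = 2a
= 2 * (31)
= 62

62


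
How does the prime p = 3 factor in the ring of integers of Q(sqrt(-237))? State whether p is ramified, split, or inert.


K = Q(sqrt(-237)). Since d mod 4 = 3, disc(K) = -948.
Check p | disc: -948 mod 3 = 0.
p divides disc, so p ramifies: (p) = P^2 with e=2, f=1, g=1.
Therefore p is ramified.

ramified


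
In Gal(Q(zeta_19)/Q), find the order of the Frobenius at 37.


The Frobenius at p in Gal(Q(zeta_n)/Q) = (Z/nZ)* is the class of p, so its order is ord_19(37), the smallest k >= 1 with 37^k = 1 mod 19.
n = 19 = 19, phi(19) = 18; the order divides phi(n).
Divisors of 18: 1, 2, 3, 6, 9, 18
Repeated squaring mod 19: 37^1 = 18, 37^2 = 1, 37^4 = 1, 37^8 = 1, 37^16 = 1
Test divisors in increasing order:
  k=1: 37^1 = 18 mod 19
  k=2: 37^2 = 1 mod 19  <- first divisor giving 1
Order = 2

2


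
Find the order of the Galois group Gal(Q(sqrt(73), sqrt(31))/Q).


The 2 square roots of distinct primes are multiplicatively independent over Q,
so [K:Q] = 2^2 and Gal(K/Q) is isomorphic to (Z/2Z)^2.
|Gal| = 2^2 = 4

4


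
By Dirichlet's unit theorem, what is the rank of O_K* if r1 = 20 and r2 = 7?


By Dirichlet's unit theorem:
rank = r1 + r2 - 1
= 20 + 7 - 1
= 26

26
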